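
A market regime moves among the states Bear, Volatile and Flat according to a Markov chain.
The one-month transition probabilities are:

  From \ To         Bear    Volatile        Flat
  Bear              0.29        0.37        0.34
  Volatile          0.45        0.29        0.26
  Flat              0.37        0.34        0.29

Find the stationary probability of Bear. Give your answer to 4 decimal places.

Let the stationary distribution be π with π = πP and π_1 + π_2 + π_3 = 1.
π_1 = 0.29·π_1 + 0.45·π_2 + 0.37·π_3
π_2 = 0.37·π_1 + 0.29·π_2 + 0.34·π_3
Solving with the normalization constraint gives π = (0.3674, 0.3343, 0.2983).
So the stationary probability of Bear is 0.3674.

0.3674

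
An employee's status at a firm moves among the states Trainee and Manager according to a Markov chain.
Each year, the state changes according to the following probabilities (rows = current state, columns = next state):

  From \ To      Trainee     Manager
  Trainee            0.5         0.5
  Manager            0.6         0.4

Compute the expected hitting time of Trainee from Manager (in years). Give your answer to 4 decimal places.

1.6667

Let t(s) be the expected number of years to first reach Trainee from state s, with t(Trainee) = 0. Conditioning on the first year:
t(Manager) = 1 + 0.4·t(Manager)
Solving: t(Manager) = 1.6667.
Expected years from Manager to Trainee: 1.6667.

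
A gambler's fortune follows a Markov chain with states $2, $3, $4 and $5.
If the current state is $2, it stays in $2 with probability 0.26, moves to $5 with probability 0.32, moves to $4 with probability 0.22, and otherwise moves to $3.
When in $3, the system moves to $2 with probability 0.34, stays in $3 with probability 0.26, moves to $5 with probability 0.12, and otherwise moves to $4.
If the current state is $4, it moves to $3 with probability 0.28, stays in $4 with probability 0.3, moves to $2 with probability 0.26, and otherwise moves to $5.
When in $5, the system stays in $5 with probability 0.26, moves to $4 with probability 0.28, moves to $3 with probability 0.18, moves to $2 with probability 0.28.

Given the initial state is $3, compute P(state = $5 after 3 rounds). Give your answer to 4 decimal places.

0.2175

Propagate the distribution vector 3 rounds from $3.
After 0 rounds: (0.0000, 1.0000, 0.0000, 0.0000)
After 1 round: (0.3400, 0.2600, 0.2800, 0.1200)
After 2 rounds: (0.2832, 0.2356, 0.2652, 0.2160)
After 3 rounds: (0.2832, 0.2310, 0.2683, 0.2175)
P(in $5 after 3 rounds) = 0.2175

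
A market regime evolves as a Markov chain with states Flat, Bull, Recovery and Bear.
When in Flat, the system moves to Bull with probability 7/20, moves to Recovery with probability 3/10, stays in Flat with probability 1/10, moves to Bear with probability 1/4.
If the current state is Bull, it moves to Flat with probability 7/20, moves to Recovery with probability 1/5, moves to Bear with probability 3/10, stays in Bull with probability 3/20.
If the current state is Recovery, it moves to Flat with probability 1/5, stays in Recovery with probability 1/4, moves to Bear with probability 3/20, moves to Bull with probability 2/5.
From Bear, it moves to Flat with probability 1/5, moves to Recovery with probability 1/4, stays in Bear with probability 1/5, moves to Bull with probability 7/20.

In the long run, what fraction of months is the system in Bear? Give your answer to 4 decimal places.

Let the stationary distribution be π with π = πP and π_1 + π_2 + π_3 + π_4 = 1.
π_1 = 0.1·π_1 + 0.35·π_2 + 0.2·π_3 + 0.2·π_4
π_2 = 0.35·π_1 + 0.15·π_2 + 0.4·π_3 + 0.35·π_4
π_3 = 0.3·π_1 + 0.2·π_2 + 0.25·π_3 + 0.25·π_4
Solving with the normalization constraint gives π = (0.2230, 0.3019, 0.2461, 0.2290).
So the stationary probability of Bear is 0.2290.

0.2290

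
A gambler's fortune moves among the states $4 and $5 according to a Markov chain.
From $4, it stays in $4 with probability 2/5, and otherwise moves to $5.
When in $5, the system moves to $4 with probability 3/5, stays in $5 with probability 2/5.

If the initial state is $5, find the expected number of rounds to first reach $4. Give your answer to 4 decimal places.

1.6667

Let t(s) be the expected number of rounds to first reach $4 from state s, with t($4) = 0. Conditioning on the first round:
t($5) = 1 + 0.4·t($5)
Solving: t($5) = 1.6667.
Expected rounds from $5 to $4: 1.6667.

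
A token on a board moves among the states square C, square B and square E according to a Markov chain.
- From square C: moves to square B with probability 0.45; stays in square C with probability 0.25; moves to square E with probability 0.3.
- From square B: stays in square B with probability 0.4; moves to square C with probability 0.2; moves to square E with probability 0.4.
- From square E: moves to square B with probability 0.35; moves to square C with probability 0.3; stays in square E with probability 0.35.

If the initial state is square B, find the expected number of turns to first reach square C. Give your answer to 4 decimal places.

Let t(s) be the expected number of turns to first reach square C from state s, with t(square C) = 0. Conditioning on the first turn:
t(square B) = 1 + 0.4·t(square B) + 0.4·t(square E)
t(square E) = 1 + 0.35·t(square B) + 0.35·t(square E)
Solving: t(square B) = 4.2000, t(square E) = 3.8000.
Expected turns from square B to square C: 4.2000.

4.2000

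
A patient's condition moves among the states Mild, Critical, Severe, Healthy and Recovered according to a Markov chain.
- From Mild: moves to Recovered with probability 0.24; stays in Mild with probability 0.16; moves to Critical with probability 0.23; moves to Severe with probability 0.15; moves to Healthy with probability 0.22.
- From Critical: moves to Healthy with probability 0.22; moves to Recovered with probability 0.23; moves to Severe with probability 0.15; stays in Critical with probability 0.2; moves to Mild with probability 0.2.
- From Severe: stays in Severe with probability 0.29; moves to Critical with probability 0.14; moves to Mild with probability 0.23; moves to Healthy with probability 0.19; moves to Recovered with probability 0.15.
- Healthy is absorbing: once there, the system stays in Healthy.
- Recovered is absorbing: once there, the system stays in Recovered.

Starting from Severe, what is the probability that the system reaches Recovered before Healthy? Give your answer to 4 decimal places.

0.4753

Let h(s) be the probability of absorption at Recovered starting from transient state s. Then h(Recovered) = 1 and h(Healthy) = 0. By first-step analysis:
h(Mild) = 0.16·h(Mild) + 0.23·h(Critical) + 0.15·h(Severe) + 0.22·0 + 0.24·1
h(Critical) = 0.2·h(Mild) + 0.2·h(Critical) + 0.15·h(Severe) + 0.22·0 + 0.23·1
h(Severe) = 0.23·h(Mild) + 0.14·h(Critical) + 0.29·h(Severe) + 0.19·0 + 0.15·1
Solving: h(Mild) = 0.5085, h(Critical) = 0.5038, h(Severe) = 0.4753.
Starting from Severe, the probability is 0.4753.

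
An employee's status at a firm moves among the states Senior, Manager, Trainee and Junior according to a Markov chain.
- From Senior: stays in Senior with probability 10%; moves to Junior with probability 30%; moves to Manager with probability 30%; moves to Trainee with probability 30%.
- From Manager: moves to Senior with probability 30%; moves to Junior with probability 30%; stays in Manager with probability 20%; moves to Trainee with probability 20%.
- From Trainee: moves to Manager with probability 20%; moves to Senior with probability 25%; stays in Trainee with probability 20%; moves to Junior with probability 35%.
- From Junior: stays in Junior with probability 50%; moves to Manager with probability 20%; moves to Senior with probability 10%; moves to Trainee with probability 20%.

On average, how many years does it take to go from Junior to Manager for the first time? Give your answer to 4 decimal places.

4.6905

Let t(s) be the expected number of years to first reach Manager from state s, with t(Manager) = 0. Conditioning on the first year:
t(Senior) = 1 + 0.1·t(Senior) + 0.3·t(Trainee) + 0.3·t(Junior)
t(Trainee) = 1 + 0.25·t(Senior) + 0.2·t(Trainee) + 0.35·t(Junior)
t(Junior) = 1 + 0.1·t(Senior) + 0.2·t(Trainee) + 0.5·t(Junior)
Solving: t(Senior) = 4.2143, t(Trainee) = 4.6190, t(Junior) = 4.6905.
Expected years from Junior to Manager: 4.6905.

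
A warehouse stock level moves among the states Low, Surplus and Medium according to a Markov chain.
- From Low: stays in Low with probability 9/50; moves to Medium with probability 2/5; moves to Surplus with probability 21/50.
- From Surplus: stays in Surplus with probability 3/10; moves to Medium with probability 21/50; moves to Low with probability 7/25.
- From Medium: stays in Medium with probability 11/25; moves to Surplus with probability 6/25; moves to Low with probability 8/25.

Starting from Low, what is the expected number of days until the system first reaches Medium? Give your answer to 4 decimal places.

Let t(s) be the expected number of days to first reach Medium from state s, with t(Medium) = 0. Conditioning on the first day:
t(Low) = 1 + 0.18·t(Low) + 0.42·t(Surplus)
t(Surplus) = 1 + 0.28·t(Low) + 0.3·t(Surplus)
Solving: t(Low) = 2.4540, t(Surplus) = 2.4102.
Expected days from Low to Medium: 2.4540.

2.4540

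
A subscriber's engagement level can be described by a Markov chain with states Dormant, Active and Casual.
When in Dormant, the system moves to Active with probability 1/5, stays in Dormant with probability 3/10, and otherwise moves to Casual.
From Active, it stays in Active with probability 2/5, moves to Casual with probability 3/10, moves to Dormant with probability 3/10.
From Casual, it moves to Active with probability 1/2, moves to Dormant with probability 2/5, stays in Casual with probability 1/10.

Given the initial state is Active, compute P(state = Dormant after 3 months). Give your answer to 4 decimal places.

0.3300

Propagate the distribution vector 3 months from Active.
After 0 months: (0.0000, 1.0000, 0.0000)
After 1 month: (0.3000, 0.4000, 0.3000)
After 2 months: (0.3300, 0.3700, 0.3000)
After 3 months: (0.3300, 0.3640, 0.3060)
P(in Dormant after 3 months) = 0.3300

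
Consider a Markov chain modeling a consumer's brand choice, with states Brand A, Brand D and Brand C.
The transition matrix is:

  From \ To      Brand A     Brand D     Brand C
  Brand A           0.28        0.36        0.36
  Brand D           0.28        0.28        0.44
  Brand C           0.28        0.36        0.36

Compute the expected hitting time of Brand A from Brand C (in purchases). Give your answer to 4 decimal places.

3.5714

Let t(s) be the expected number of purchases to first reach Brand A from state s, with t(Brand A) = 0. Conditioning on the first purchase:
t(Brand D) = 1 + 0.28·t(Brand D) + 0.44·t(Brand C)
t(Brand C) = 1 + 0.36·t(Brand D) + 0.36·t(Brand C)
Solving: t(Brand D) = 3.5714, t(Brand C) = 3.5714.
Expected purchases from Brand C to Brand A: 3.5714.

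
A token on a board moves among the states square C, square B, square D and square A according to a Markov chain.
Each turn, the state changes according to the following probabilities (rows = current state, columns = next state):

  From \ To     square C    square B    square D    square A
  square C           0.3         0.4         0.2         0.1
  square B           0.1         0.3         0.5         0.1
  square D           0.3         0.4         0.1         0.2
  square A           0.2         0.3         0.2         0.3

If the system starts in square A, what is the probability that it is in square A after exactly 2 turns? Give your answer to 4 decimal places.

0.1800

Propagate the distribution vector 2 turns from square A.
After 0 turns: (0.0000, 0.0000, 0.0000, 1.0000)
After 1 turn: (0.2000, 0.3000, 0.2000, 0.3000)
After 2 turns: (0.2100, 0.3400, 0.2700, 0.1800)
P(in square A after 2 turns) = 0.1800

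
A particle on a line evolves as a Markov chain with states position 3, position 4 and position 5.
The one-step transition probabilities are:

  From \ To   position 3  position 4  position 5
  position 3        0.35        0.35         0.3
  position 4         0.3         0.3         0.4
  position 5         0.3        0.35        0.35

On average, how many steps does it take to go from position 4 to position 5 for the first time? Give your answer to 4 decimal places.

Let t(s) be the expected number of steps to first reach position 5 from state s, with t(position 5) = 0. Conditioning on the first step:
t(position 3) = 1 + 0.35·t(position 3) + 0.35·t(position 4)
t(position 4) = 1 + 0.3·t(position 3) + 0.3·t(position 4)
Solving: t(position 3) = 3.0000, t(position 4) = 2.7143.
Expected steps from position 4 to position 5: 2.7143.

2.7143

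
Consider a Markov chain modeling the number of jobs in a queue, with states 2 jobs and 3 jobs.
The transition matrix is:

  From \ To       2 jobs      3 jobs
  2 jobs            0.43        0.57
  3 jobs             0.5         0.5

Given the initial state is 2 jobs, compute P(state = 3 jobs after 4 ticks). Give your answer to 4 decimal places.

0.5327

Propagate the distribution vector 4 ticks from 2 jobs.
After 0 ticks: (1.0000, 0.0000)
After 1 tick: (0.4300, 0.5700)
After 2 ticks: (0.4699, 0.5301)
After 3 ticks: (0.4671, 0.5329)
After 4 ticks: (0.4673, 0.5327)
P(in 3 jobs after 4 ticks) = 0.5327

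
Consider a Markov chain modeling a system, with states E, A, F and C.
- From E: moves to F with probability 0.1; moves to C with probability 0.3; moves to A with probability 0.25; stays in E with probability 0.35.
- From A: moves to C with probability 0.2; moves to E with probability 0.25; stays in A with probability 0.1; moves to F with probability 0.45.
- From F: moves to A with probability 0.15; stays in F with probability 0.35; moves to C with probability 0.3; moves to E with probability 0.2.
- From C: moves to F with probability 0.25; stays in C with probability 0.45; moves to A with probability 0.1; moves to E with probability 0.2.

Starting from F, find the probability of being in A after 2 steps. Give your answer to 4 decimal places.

0.1475

Propagate the distribution vector 2 steps from F.
After 0 steps: (0.0000, 0.0000, 1.0000, 0.0000)
After 1 step: (0.2000, 0.1500, 0.3500, 0.3000)
After 2 steps: (0.2375, 0.1475, 0.2850, 0.3300)
P(in A after 2 steps) = 0.1475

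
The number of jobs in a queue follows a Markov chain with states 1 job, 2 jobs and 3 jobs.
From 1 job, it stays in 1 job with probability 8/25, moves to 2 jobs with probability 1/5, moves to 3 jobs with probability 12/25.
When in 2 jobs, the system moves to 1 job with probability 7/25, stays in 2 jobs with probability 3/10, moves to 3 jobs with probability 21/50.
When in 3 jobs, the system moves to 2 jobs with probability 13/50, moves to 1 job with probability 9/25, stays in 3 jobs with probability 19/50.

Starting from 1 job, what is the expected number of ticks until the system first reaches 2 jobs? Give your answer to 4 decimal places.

4.4212

Let t(s) be the expected number of ticks to first reach 2 jobs from state s, with t(2 jobs) = 0. Conditioning on the first tick:
t(1 job) = 1 + 0.32·t(1 job) + 0.48·t(3 jobs)
t(3 jobs) = 1 + 0.36·t(1 job) + 0.38·t(3 jobs)
Solving: t(1 job) = 4.4212, t(3 jobs) = 4.1801.
Expected ticks from 1 job to 2 jobs: 4.4212.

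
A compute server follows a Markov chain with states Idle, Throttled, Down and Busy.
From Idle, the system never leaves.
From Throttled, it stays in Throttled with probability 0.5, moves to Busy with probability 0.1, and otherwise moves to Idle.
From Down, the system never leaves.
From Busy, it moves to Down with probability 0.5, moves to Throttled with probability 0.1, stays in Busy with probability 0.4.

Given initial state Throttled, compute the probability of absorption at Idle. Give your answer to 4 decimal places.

0.8276

Let h(s) be the probability of absorption at Idle starting from transient state s. Then h(Idle) = 1 and h(Down) = 0. By first-step analysis:
h(Throttled) = 0.4·1 + 0.5·h(Throttled) + 0.1·h(Busy)
h(Busy) = 0.1·h(Throttled) + 0.5·0 + 0.4·h(Busy)
Solving: h(Throttled) = 0.8276, h(Busy) = 0.1379.
Starting from Throttled, the probability is 0.8276.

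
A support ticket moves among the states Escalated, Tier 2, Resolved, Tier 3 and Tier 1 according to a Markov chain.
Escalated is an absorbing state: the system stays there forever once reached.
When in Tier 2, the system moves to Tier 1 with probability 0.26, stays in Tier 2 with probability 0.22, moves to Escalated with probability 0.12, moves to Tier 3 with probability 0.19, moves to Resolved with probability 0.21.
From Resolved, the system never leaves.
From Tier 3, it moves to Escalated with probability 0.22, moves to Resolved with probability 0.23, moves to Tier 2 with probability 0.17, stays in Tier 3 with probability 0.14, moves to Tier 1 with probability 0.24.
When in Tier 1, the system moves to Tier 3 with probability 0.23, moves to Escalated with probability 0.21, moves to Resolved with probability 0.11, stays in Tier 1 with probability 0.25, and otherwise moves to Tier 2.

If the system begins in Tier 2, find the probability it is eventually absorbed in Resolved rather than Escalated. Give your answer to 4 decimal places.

Let h(s) be the probability of absorption at Resolved starting from transient state s. Then h(Resolved) = 1 and h(Escalated) = 0. By first-step analysis:
h(Tier 2) = 0.12·0 + 0.22·h(Tier 2) + 0.21·1 + 0.19·h(Tier 3) + 0.26·h(Tier 1)
h(Tier 3) = 0.22·0 + 0.17·h(Tier 2) + 0.23·1 + 0.14·h(Tier 3) + 0.24·h(Tier 1)
h(Tier 1) = 0.21·0 + 0.2·h(Tier 2) + 0.11·1 + 0.23·h(Tier 3) + 0.25·h(Tier 1)
Solving: h(Tier 2) = 0.5379, h(Tier 3) = 0.4973, h(Tier 1) = 0.4426.
Starting from Tier 2, the probability is 0.5379.

0.5379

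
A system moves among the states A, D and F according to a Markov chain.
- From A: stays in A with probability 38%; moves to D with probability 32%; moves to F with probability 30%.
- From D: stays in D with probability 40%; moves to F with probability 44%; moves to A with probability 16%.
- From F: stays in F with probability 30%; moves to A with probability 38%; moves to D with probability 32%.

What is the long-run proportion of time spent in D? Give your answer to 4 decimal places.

0.3478

Let the stationary distribution be π with π = πP and π_1 + π_2 + π_3 = 1.
π_1 = 0.38·π_1 + 0.16·π_2 + 0.38·π_3
π_2 = 0.32·π_1 + 0.4·π_2 + 0.32·π_3
Solving with the normalization constraint gives π = (0.3035, 0.3478, 0.3487).
So the stationary probability of D is 0.3478.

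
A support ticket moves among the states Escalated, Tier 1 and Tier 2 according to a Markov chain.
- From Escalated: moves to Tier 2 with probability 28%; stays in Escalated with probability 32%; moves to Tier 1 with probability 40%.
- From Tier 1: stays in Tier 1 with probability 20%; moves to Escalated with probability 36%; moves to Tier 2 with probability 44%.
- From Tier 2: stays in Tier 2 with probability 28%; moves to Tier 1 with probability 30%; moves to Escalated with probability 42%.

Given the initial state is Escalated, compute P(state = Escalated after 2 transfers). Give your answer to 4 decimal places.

Sum over the intermediate state after 1 transfer:
P = P(Escalated→Escalated)·P(Escalated→Escalated) + P(Escalated→Tier 1)·P(Tier 1→Escalated) + P(Escalated→Tier 2)·P(Tier 2→Escalated)
  = 0.32×0.32 + 0.4×0.36 + 0.28×0.42
  = 0.1024 + 0.1440 + 0.1176 = 0.3640

0.3640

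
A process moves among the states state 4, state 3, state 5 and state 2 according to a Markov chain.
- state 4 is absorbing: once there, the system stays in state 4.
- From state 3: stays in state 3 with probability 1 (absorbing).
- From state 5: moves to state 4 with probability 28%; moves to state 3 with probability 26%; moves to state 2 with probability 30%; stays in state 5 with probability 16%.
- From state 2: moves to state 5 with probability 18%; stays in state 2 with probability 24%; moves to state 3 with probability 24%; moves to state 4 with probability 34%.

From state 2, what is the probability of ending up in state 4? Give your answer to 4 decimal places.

0.5749

Let h(s) be the probability of absorption at state 4 starting from transient state s. Then h(state 4) = 1 and h(state 3) = 0. By first-step analysis:
h(state 5) = 0.28·1 + 0.26·0 + 0.16·h(state 5) + 0.3·h(state 2)
h(state 2) = 0.34·1 + 0.24·0 + 0.18·h(state 5) + 0.24·h(state 2)
Solving: h(state 5) = 0.5387, h(state 2) = 0.5749.
Starting from state 2, the probability is 0.5749.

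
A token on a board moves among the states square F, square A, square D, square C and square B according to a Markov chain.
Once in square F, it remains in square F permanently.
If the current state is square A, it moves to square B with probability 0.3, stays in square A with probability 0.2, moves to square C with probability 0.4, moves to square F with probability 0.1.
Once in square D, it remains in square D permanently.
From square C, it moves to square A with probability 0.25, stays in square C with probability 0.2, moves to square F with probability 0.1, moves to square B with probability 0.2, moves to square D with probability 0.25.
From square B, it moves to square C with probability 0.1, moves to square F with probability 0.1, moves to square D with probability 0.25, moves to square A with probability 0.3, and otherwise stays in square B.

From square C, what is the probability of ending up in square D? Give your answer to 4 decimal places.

Let h(s) be the probability of absorption at square D starting from transient state s. Then h(square D) = 1 and h(square F) = 0. By first-step analysis:
h(square A) = 0.1·0 + 0.2·h(square A) + 0.4·h(square C) + 0.3·h(square B)
h(square C) = 0.1·0 + 0.25·h(square A) + 0.25·1 + 0.2·h(square C) + 0.2·h(square B)
h(square B) = 0.1·0 + 0.3·h(square A) + 0.25·1 + 0.1·h(square C) + 0.25·h(square B)
Solving: h(square A) = 0.5692, h(square C) = 0.6524, h(square B) = 0.6480.
Starting from square C, the probability is 0.6524.

0.6524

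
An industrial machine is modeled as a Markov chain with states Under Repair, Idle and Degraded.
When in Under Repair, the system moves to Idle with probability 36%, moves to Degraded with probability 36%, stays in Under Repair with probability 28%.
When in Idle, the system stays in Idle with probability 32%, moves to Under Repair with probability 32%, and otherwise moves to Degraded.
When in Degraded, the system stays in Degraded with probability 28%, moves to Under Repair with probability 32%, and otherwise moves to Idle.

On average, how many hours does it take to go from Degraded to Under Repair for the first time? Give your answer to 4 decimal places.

Let t(s) be the expected number of hours to first reach Under Repair from state s, with t(Under Repair) = 0. Conditioning on the first hour:
t(Idle) = 1 + 0.32·t(Idle) + 0.36·t(Degraded)
t(Degraded) = 1 + 0.4·t(Idle) + 0.28·t(Degraded)
Solving: t(Idle) = 3.1250, t(Degraded) = 3.1250.
Expected hours from Degraded to Under Repair: 3.1250.

3.1250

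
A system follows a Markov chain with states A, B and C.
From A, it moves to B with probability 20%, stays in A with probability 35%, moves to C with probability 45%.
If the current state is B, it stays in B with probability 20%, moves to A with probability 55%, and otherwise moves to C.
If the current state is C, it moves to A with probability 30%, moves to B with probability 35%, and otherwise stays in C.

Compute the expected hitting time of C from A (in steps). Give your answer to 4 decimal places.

2.4390

Let t(s) be the expected number of steps to first reach C from state s, with t(C) = 0. Conditioning on the first step:
t(A) = 1 + 0.35·t(A) + 0.2·t(B)
t(B) = 1 + 0.55·t(A) + 0.2·t(B)
Solving: t(A) = 2.4390, t(B) = 2.9268.
Expected steps from A to C: 2.4390.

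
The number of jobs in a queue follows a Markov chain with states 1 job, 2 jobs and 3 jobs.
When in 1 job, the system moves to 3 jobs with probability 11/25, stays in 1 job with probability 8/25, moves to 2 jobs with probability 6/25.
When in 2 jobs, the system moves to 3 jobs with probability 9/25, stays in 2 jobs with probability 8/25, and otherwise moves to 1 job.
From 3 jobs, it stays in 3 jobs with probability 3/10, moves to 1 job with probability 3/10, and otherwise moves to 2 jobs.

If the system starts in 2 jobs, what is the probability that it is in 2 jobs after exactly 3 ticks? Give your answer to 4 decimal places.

0.3241

Propagate the distribution vector 3 ticks from 2 jobs.
After 0 ticks: (0.0000, 1.0000, 0.0000)
After 1 tick: (0.3200, 0.3200, 0.3600)
After 2 ticks: (0.3128, 0.3232, 0.3640)
After 3 ticks: (0.3127, 0.3241, 0.3632)
P(in 2 jobs after 3 ticks) = 0.3241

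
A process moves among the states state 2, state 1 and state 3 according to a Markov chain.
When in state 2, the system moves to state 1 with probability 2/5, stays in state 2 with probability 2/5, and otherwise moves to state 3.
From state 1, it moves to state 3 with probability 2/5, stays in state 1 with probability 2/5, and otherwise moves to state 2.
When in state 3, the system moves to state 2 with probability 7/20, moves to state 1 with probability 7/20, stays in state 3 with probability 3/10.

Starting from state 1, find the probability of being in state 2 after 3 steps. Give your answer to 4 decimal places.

0.3080

Propagate the distribution vector 3 steps from state 1.
After 0 steps: (0.0000, 1.0000, 0.0000)
After 1 step: (0.2000, 0.4000, 0.4000)
After 2 steps: (0.3000, 0.3800, 0.3200)
After 3 steps: (0.3080, 0.3840, 0.3080)
P(in state 2 after 3 steps) = 0.3080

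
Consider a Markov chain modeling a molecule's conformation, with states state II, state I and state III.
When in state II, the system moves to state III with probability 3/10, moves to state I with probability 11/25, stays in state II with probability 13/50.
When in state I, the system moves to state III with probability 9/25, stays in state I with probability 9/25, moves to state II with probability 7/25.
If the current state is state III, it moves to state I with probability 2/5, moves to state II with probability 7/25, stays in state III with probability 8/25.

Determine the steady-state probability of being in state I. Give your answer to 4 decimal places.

Let the stationary distribution be π with π = πP and π_1 + π_2 + π_3 = 1.
π_1 = 0.26·π_1 + 0.28·π_2 + 0.28·π_3
π_2 = 0.44·π_1 + 0.36·π_2 + 0.4·π_3
Solving with the normalization constraint gives π = (0.2745, 0.3952, 0.3303).
So the stationary probability of state I is 0.3952.

0.3952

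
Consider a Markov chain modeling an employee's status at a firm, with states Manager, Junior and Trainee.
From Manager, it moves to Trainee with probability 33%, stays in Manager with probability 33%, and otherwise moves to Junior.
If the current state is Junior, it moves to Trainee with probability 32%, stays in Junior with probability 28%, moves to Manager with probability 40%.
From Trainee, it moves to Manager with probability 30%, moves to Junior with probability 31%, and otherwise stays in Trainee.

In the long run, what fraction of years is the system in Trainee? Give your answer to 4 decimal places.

0.3478

Let the stationary distribution be π with π = πP and π_1 + π_2 + π_3 = 1.
π_1 = 0.33·π_1 + 0.4·π_2 + 0.3·π_3
π_2 = 0.34·π_1 + 0.28·π_2 + 0.31·π_3
Solving with the normalization constraint gives π = (0.3413, 0.3109, 0.3478).
So the stationary probability of Trainee is 0.3478.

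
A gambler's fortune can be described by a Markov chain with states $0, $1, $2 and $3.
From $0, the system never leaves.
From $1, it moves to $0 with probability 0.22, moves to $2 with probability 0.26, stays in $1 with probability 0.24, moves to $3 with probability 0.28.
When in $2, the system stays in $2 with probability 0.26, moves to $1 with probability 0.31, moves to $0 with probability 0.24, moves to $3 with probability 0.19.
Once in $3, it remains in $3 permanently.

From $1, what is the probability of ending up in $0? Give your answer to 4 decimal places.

Let h(s) be the probability of absorption at $0 starting from transient state s. Then h($0) = 1 and h($3) = 0. By first-step analysis:
h($1) = 0.22·1 + 0.24·h($1) + 0.26·h($2) + 0.28·0
h($2) = 0.24·1 + 0.31·h($1) + 0.26·h($2) + 0.19·0
Solving: h($1) = 0.4674, h($2) = 0.5201.
Starting from $1, the probability is 0.4674.

0.4674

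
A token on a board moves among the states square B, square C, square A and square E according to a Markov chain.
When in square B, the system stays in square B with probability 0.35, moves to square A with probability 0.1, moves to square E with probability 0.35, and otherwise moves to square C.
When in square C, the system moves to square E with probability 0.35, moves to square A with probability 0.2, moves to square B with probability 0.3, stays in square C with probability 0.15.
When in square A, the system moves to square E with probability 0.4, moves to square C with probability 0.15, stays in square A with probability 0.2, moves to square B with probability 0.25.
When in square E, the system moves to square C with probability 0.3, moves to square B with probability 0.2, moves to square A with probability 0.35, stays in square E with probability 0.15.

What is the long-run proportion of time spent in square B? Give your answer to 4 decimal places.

Let the stationary distribution be π with π = πP and π_1 + π_2 + π_3 + π_4 = 1.
π_1 = 0.35·π_1 + 0.3·π_2 + 0.25·π_3 + 0.2·π_4
π_2 = 0.2·π_1 + 0.15·π_2 + 0.15·π_3 + 0.3·π_4
π_3 = 0.1·π_1 + 0.2·π_2 + 0.2·π_3 + 0.35·π_4
Solving with the normalization constraint gives π = (0.2727, 0.2087, 0.2178, 0.3007).
So the stationary probability of square B is 0.2727.

0.2727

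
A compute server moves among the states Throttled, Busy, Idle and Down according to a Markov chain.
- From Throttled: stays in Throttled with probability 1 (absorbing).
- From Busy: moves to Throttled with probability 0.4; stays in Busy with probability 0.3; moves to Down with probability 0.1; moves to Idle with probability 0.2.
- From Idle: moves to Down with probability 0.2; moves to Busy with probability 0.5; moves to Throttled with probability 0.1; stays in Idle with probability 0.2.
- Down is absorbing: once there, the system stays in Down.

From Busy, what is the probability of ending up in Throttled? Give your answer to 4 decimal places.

0.7391

Let h(s) be the probability of absorption at Throttled starting from transient state s. Then h(Throttled) = 1 and h(Down) = 0. By first-step analysis:
h(Busy) = 0.4·1 + 0.3·h(Busy) + 0.2·h(Idle) + 0.1·0
h(Idle) = 0.1·1 + 0.5·h(Busy) + 0.2·h(Idle) + 0.2·0
Solving: h(Busy) = 0.7391, h(Idle) = 0.5870.
Starting from Busy, the probability is 0.7391.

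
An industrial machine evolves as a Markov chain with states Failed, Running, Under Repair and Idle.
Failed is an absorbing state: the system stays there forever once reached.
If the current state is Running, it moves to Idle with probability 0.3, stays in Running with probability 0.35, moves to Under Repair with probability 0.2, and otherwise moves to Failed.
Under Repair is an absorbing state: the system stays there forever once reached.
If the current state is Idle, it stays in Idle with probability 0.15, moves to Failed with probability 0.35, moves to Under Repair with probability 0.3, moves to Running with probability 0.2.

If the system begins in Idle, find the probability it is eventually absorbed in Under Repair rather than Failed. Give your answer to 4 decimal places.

0.4772

Let h(s) be the probability of absorption at Under Repair starting from transient state s. Then h(Under Repair) = 1 and h(Failed) = 0. By first-step analysis:
h(Running) = 0.15·0 + 0.35·h(Running) + 0.2·1 + 0.3·h(Idle)
h(Idle) = 0.35·0 + 0.2·h(Running) + 0.3·1 + 0.15·h(Idle)
Solving: h(Running) = 0.5279, h(Idle) = 0.4772.
Starting from Idle, the probability is 0.4772.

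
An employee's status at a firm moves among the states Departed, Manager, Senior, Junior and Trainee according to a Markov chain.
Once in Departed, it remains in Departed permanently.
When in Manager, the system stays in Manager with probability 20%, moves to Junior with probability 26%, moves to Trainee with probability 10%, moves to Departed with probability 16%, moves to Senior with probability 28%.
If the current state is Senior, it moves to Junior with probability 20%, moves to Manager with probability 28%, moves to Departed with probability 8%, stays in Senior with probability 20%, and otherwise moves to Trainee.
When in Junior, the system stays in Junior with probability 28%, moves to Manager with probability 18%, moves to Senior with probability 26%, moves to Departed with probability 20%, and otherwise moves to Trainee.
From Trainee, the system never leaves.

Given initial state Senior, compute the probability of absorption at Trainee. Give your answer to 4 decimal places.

Let h(s) be the probability of absorption at Trainee starting from transient state s. Then h(Trainee) = 1 and h(Departed) = 0. By first-step analysis:
h(Manager) = 0.16·0 + 0.2·h(Manager) + 0.28·h(Senior) + 0.26·h(Junior) + 0.1·1
h(Senior) = 0.08·0 + 0.28·h(Manager) + 0.2·h(Senior) + 0.2·h(Junior) + 0.24·1
h(Junior) = 0.2·0 + 0.18·h(Manager) + 0.26·h(Senior) + 0.28·h(Junior) + 0.08·1
Solving: h(Manager) = 0.4662, h(Senior) = 0.5717, h(Junior) = 0.4341.
Starting from Senior, the probability is 0.5717.

0.5717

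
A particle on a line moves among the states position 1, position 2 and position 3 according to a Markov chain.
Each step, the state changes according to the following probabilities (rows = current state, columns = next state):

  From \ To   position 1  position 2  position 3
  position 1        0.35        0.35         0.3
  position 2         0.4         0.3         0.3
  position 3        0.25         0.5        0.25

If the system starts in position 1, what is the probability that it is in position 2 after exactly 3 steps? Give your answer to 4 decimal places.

Propagate the distribution vector 3 steps from position 1.
After 0 steps: (1.0000, 0.0000, 0.0000)
After 1 step: (0.3500, 0.3500, 0.3000)
After 2 steps: (0.3375, 0.3775, 0.2850)
After 3 steps: (0.3404, 0.3739, 0.2858)
P(in position 2 after 3 steps) = 0.3739

0.3739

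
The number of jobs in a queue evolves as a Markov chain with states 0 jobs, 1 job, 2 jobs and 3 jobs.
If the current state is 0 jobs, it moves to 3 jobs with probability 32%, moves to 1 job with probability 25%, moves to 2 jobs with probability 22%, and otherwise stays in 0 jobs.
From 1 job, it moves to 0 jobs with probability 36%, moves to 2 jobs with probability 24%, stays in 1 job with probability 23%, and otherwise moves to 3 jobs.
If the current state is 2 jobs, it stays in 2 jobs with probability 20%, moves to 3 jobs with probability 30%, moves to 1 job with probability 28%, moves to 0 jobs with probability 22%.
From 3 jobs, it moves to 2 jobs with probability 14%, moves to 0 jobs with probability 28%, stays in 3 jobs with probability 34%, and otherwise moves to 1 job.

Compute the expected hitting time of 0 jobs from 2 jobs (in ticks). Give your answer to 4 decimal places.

Let t(s) be the expected number of ticks to first reach 0 jobs from state s, with t(0 jobs) = 0. Conditioning on the first tick:
t(1 job) = 1 + 0.23·t(1 job) + 0.24·t(2 jobs) + 0.17·t(3 jobs)
t(2 jobs) = 1 + 0.28·t(1 job) + 0.2·t(2 jobs) + 0.3·t(3 jobs)
t(3 jobs) = 1 + 0.24·t(1 job) + 0.14·t(2 jobs) + 0.34·t(3 jobs)
Solving: t(1 job) = 3.2062, t(2 jobs) = 3.6694, t(3 jobs) = 3.4594.
Expected ticks from 2 jobs to 0 jobs: 3.6694.

3.6694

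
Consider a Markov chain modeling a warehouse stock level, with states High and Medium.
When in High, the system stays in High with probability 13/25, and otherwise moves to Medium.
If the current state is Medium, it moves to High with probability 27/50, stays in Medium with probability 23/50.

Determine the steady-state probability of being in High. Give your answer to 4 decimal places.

0.5294

Let the stationary distribution be π with π = πP and π_1 + π_2 = 1.
π_1 = 0.52·π_1 + 0.54·π_2
Solving with the normalization constraint gives π = (0.5294, 0.4706).
So the stationary probability of High is 0.5294.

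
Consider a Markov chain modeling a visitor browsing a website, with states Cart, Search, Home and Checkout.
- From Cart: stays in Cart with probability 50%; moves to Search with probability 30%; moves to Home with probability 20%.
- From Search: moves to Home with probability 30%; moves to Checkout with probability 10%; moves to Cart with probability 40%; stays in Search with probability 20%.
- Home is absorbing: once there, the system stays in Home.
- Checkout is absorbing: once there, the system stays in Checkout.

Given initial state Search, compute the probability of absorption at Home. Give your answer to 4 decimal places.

0.8214

Let h(s) be the probability of absorption at Home starting from transient state s. Then h(Home) = 1 and h(Checkout) = 0. By first-step analysis:
h(Cart) = 0.5·h(Cart) + 0.3·h(Search) + 0.2·1
h(Search) = 0.4·h(Cart) + 0.2·h(Search) + 0.3·1 + 0.1·0
Solving: h(Cart) = 0.8929, h(Search) = 0.8214.
Starting from Search, the probability is 0.8214.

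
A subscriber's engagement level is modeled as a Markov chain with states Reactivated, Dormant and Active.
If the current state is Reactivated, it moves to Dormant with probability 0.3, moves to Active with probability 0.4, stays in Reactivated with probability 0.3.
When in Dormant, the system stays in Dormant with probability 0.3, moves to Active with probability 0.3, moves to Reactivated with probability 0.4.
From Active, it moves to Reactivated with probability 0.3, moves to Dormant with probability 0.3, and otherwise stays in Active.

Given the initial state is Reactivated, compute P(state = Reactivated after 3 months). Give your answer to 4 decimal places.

0.3300

Propagate the distribution vector 3 months from Reactivated.
After 0 months: (1.0000, 0.0000, 0.0000)
After 1 month: (0.3000, 0.3000, 0.4000)
After 2 months: (0.3300, 0.3000, 0.3700)
After 3 months: (0.3300, 0.3000, 0.3700)
P(in Reactivated after 3 months) = 0.3300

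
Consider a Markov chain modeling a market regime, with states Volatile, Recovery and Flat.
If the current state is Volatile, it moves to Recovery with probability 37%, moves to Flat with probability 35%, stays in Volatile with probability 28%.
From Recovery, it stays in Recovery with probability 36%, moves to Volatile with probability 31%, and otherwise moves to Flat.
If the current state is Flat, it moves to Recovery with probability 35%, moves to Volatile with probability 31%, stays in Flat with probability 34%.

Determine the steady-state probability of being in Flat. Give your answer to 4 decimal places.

Let the stationary distribution be π with π = πP and π_1 + π_2 + π_3 = 1.
π_1 = 0.28·π_1 + 0.31·π_2 + 0.31·π_3
π_2 = 0.37·π_1 + 0.36·π_2 + 0.35·π_3
Solving with the normalization constraint gives π = (0.3010, 0.3596, 0.3394).
So the stationary probability of Flat is 0.3394.

0.3394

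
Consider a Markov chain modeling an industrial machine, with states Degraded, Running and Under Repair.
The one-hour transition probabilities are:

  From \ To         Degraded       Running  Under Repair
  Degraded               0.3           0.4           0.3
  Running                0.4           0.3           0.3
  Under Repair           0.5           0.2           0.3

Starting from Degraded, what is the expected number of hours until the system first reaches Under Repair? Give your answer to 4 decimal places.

Let t(s) be the expected number of hours to first reach Under Repair from state s, with t(Under Repair) = 0. Conditioning on the first hour:
t(Degraded) = 1 + 0.3·t(Degraded) + 0.4·t(Running)
t(Running) = 1 + 0.4·t(Degraded) + 0.3·t(Running)
Solving: t(Degraded) = 3.3333, t(Running) = 3.3333.
Expected hours from Degraded to Under Repair: 3.3333.

3.3333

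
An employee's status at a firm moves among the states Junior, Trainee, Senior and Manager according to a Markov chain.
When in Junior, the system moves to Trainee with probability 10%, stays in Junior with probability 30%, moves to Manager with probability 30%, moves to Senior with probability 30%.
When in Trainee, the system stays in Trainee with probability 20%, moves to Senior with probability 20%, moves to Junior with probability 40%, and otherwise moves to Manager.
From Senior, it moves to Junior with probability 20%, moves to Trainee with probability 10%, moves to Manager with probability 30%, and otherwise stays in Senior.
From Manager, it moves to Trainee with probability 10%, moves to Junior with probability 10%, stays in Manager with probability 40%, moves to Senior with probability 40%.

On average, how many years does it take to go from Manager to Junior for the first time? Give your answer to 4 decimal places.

5.8442

Let t(s) be the expected number of years to first reach Junior from state s, with t(Junior) = 0. Conditioning on the first year:
t(Trainee) = 1 + 0.2·t(Trainee) + 0.2·t(Senior) + 0.2·t(Manager)
t(Senior) = 1 + 0.1·t(Trainee) + 0.4·t(Senior) + 0.3·t(Manager)
t(Manager) = 1 + 0.1·t(Trainee) + 0.4·t(Senior) + 0.4·t(Manager)
Solving: t(Trainee) = 4.0260, t(Senior) = 5.2597, t(Manager) = 5.8442.
Expected years from Manager to Junior: 5.8442.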